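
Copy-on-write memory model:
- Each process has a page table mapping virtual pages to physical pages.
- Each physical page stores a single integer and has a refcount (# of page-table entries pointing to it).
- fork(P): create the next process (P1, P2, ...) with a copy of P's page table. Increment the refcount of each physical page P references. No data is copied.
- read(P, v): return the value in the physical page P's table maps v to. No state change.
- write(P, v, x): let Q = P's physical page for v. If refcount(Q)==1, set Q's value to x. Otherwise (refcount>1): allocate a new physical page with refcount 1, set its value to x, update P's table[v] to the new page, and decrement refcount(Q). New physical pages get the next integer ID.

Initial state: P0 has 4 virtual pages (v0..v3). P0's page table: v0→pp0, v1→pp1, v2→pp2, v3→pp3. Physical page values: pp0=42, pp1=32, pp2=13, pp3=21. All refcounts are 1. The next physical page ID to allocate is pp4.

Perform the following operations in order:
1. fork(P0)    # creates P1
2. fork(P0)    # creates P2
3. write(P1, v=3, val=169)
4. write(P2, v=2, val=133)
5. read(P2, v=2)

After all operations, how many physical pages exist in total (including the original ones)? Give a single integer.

Answer: 6

Derivation:
Op 1: fork(P0) -> P1. 4 ppages; refcounts: pp0:2 pp1:2 pp2:2 pp3:2
Op 2: fork(P0) -> P2. 4 ppages; refcounts: pp0:3 pp1:3 pp2:3 pp3:3
Op 3: write(P1, v3, 169). refcount(pp3)=3>1 -> COPY to pp4. 5 ppages; refcounts: pp0:3 pp1:3 pp2:3 pp3:2 pp4:1
Op 4: write(P2, v2, 133). refcount(pp2)=3>1 -> COPY to pp5. 6 ppages; refcounts: pp0:3 pp1:3 pp2:2 pp3:2 pp4:1 pp5:1
Op 5: read(P2, v2) -> 133. No state change.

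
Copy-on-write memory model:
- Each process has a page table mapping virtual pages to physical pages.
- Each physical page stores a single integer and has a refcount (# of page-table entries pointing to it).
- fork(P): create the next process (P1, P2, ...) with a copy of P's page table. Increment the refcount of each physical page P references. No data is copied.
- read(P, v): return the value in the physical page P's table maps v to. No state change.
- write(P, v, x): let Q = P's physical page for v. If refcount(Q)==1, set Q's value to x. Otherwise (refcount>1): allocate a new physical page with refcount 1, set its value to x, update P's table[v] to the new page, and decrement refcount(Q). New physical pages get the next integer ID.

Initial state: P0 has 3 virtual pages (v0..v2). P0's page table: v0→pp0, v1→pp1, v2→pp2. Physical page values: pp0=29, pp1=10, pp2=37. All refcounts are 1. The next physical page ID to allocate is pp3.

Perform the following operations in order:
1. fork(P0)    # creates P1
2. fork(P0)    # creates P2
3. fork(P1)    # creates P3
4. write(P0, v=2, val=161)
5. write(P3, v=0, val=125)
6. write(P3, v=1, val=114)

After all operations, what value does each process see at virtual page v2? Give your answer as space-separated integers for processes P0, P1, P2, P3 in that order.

Op 1: fork(P0) -> P1. 3 ppages; refcounts: pp0:2 pp1:2 pp2:2
Op 2: fork(P0) -> P2. 3 ppages; refcounts: pp0:3 pp1:3 pp2:3
Op 3: fork(P1) -> P3. 3 ppages; refcounts: pp0:4 pp1:4 pp2:4
Op 4: write(P0, v2, 161). refcount(pp2)=4>1 -> COPY to pp3. 4 ppages; refcounts: pp0:4 pp1:4 pp2:3 pp3:1
Op 5: write(P3, v0, 125). refcount(pp0)=4>1 -> COPY to pp4. 5 ppages; refcounts: pp0:3 pp1:4 pp2:3 pp3:1 pp4:1
Op 6: write(P3, v1, 114). refcount(pp1)=4>1 -> COPY to pp5. 6 ppages; refcounts: pp0:3 pp1:3 pp2:3 pp3:1 pp4:1 pp5:1
P0: v2 -> pp3 = 161
P1: v2 -> pp2 = 37
P2: v2 -> pp2 = 37
P3: v2 -> pp2 = 37

Answer: 161 37 37 37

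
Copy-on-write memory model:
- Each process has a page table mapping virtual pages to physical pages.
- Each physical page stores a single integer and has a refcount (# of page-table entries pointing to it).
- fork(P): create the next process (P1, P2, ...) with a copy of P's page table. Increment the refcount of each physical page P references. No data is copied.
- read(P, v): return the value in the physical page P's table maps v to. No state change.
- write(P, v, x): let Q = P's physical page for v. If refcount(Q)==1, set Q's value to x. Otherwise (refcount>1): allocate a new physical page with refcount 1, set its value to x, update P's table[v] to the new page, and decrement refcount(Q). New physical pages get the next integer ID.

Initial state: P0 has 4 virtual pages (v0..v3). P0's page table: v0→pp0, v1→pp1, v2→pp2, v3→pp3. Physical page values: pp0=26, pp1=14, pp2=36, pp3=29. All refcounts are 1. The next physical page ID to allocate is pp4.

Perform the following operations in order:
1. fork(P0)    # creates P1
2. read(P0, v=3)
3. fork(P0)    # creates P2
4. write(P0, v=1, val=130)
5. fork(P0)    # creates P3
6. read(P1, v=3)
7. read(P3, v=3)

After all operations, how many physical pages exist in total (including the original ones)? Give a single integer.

Op 1: fork(P0) -> P1. 4 ppages; refcounts: pp0:2 pp1:2 pp2:2 pp3:2
Op 2: read(P0, v3) -> 29. No state change.
Op 3: fork(P0) -> P2. 4 ppages; refcounts: pp0:3 pp1:3 pp2:3 pp3:3
Op 4: write(P0, v1, 130). refcount(pp1)=3>1 -> COPY to pp4. 5 ppages; refcounts: pp0:3 pp1:2 pp2:3 pp3:3 pp4:1
Op 5: fork(P0) -> P3. 5 ppages; refcounts: pp0:4 pp1:2 pp2:4 pp3:4 pp4:2
Op 6: read(P1, v3) -> 29. No state change.
Op 7: read(P3, v3) -> 29. No state change.

Answer: 5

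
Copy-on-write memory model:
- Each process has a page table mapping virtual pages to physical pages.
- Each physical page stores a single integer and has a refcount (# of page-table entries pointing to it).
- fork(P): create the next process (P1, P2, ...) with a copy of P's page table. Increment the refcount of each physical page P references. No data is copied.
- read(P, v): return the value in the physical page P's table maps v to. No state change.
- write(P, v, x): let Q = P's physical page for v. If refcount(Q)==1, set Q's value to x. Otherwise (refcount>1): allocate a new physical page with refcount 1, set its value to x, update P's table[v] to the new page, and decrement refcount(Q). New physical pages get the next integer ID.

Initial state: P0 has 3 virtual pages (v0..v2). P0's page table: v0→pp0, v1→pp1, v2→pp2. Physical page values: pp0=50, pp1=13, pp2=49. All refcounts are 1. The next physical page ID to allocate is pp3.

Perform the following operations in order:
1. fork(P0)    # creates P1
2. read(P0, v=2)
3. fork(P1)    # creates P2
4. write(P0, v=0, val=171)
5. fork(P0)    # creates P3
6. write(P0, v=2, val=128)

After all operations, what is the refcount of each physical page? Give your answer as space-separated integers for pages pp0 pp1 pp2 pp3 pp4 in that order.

Op 1: fork(P0) -> P1. 3 ppages; refcounts: pp0:2 pp1:2 pp2:2
Op 2: read(P0, v2) -> 49. No state change.
Op 3: fork(P1) -> P2. 3 ppages; refcounts: pp0:3 pp1:3 pp2:3
Op 4: write(P0, v0, 171). refcount(pp0)=3>1 -> COPY to pp3. 4 ppages; refcounts: pp0:2 pp1:3 pp2:3 pp3:1
Op 5: fork(P0) -> P3. 4 ppages; refcounts: pp0:2 pp1:4 pp2:4 pp3:2
Op 6: write(P0, v2, 128). refcount(pp2)=4>1 -> COPY to pp4. 5 ppages; refcounts: pp0:2 pp1:4 pp2:3 pp3:2 pp4:1

Answer: 2 4 3 2 1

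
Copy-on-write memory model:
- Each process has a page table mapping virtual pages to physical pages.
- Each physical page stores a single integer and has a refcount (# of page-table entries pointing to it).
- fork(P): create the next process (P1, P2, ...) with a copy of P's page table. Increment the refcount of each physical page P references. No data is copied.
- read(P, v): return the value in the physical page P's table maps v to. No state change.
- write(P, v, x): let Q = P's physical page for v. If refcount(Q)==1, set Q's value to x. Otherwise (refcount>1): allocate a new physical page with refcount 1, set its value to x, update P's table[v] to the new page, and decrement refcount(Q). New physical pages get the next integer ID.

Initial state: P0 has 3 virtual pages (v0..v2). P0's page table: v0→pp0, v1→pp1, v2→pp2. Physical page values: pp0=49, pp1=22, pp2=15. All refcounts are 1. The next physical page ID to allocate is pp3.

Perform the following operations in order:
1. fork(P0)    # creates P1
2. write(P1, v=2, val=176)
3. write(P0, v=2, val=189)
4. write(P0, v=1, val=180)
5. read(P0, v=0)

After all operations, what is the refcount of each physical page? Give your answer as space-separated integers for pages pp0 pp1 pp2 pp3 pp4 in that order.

Answer: 2 1 1 1 1

Derivation:
Op 1: fork(P0) -> P1. 3 ppages; refcounts: pp0:2 pp1:2 pp2:2
Op 2: write(P1, v2, 176). refcount(pp2)=2>1 -> COPY to pp3. 4 ppages; refcounts: pp0:2 pp1:2 pp2:1 pp3:1
Op 3: write(P0, v2, 189). refcount(pp2)=1 -> write in place. 4 ppages; refcounts: pp0:2 pp1:2 pp2:1 pp3:1
Op 4: write(P0, v1, 180). refcount(pp1)=2>1 -> COPY to pp4. 5 ppages; refcounts: pp0:2 pp1:1 pp2:1 pp3:1 pp4:1
Op 5: read(P0, v0) -> 49. No state change.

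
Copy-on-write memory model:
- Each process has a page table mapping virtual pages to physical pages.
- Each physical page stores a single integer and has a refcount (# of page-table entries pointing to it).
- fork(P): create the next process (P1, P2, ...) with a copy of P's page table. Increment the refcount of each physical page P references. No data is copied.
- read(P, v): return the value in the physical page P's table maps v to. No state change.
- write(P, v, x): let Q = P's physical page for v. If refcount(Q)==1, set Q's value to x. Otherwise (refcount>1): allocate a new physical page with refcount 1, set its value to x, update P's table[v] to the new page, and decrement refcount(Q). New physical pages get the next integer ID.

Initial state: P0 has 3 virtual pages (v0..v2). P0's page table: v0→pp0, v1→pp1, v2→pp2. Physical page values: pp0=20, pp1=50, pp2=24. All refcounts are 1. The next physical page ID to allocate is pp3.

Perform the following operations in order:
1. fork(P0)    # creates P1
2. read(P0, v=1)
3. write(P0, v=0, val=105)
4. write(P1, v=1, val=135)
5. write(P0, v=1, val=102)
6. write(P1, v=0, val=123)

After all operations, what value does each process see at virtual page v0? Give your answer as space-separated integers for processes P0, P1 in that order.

Answer: 105 123

Derivation:
Op 1: fork(P0) -> P1. 3 ppages; refcounts: pp0:2 pp1:2 pp2:2
Op 2: read(P0, v1) -> 50. No state change.
Op 3: write(P0, v0, 105). refcount(pp0)=2>1 -> COPY to pp3. 4 ppages; refcounts: pp0:1 pp1:2 pp2:2 pp3:1
Op 4: write(P1, v1, 135). refcount(pp1)=2>1 -> COPY to pp4. 5 ppages; refcounts: pp0:1 pp1:1 pp2:2 pp3:1 pp4:1
Op 5: write(P0, v1, 102). refcount(pp1)=1 -> write in place. 5 ppages; refcounts: pp0:1 pp1:1 pp2:2 pp3:1 pp4:1
Op 6: write(P1, v0, 123). refcount(pp0)=1 -> write in place. 5 ppages; refcounts: pp0:1 pp1:1 pp2:2 pp3:1 pp4:1
P0: v0 -> pp3 = 105
P1: v0 -> pp0 = 123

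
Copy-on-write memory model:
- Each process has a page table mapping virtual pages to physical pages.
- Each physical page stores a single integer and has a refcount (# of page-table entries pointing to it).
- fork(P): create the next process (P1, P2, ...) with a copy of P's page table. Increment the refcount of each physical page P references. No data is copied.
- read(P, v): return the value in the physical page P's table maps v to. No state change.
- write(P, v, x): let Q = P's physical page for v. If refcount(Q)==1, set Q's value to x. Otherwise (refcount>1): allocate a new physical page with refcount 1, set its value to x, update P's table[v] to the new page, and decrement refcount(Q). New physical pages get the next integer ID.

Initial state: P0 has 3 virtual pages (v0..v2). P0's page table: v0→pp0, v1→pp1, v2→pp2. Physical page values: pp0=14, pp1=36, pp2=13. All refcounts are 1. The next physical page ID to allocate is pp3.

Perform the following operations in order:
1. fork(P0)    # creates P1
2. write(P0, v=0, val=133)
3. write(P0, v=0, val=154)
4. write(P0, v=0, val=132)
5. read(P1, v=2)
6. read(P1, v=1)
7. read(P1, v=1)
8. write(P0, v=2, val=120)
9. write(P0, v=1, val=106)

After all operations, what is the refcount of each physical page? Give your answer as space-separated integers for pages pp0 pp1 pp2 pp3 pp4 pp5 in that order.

Op 1: fork(P0) -> P1. 3 ppages; refcounts: pp0:2 pp1:2 pp2:2
Op 2: write(P0, v0, 133). refcount(pp0)=2>1 -> COPY to pp3. 4 ppages; refcounts: pp0:1 pp1:2 pp2:2 pp3:1
Op 3: write(P0, v0, 154). refcount(pp3)=1 -> write in place. 4 ppages; refcounts: pp0:1 pp1:2 pp2:2 pp3:1
Op 4: write(P0, v0, 132). refcount(pp3)=1 -> write in place. 4 ppages; refcounts: pp0:1 pp1:2 pp2:2 pp3:1
Op 5: read(P1, v2) -> 13. No state change.
Op 6: read(P1, v1) -> 36. No state change.
Op 7: read(P1, v1) -> 36. No state change.
Op 8: write(P0, v2, 120). refcount(pp2)=2>1 -> COPY to pp4. 5 ppages; refcounts: pp0:1 pp1:2 pp2:1 pp3:1 pp4:1
Op 9: write(P0, v1, 106). refcount(pp1)=2>1 -> COPY to pp5. 6 ppages; refcounts: pp0:1 pp1:1 pp2:1 pp3:1 pp4:1 pp5:1

Answer: 1 1 1 1 1 1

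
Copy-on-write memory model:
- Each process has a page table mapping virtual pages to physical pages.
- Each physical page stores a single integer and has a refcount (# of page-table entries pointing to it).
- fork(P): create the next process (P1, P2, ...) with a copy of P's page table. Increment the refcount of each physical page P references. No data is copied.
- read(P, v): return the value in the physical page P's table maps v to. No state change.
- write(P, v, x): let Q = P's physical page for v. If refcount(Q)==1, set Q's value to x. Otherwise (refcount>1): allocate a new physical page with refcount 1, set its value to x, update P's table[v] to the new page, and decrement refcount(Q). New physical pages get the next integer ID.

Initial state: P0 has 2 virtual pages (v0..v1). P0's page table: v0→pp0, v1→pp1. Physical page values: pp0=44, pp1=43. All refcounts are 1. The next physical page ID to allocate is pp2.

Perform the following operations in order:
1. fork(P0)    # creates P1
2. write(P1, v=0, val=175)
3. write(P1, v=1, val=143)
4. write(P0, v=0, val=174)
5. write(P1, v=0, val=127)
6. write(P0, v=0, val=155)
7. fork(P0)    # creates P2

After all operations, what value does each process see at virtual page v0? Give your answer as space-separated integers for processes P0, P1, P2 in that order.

Op 1: fork(P0) -> P1. 2 ppages; refcounts: pp0:2 pp1:2
Op 2: write(P1, v0, 175). refcount(pp0)=2>1 -> COPY to pp2. 3 ppages; refcounts: pp0:1 pp1:2 pp2:1
Op 3: write(P1, v1, 143). refcount(pp1)=2>1 -> COPY to pp3. 4 ppages; refcounts: pp0:1 pp1:1 pp2:1 pp3:1
Op 4: write(P0, v0, 174). refcount(pp0)=1 -> write in place. 4 ppages; refcounts: pp0:1 pp1:1 pp2:1 pp3:1
Op 5: write(P1, v0, 127). refcount(pp2)=1 -> write in place. 4 ppages; refcounts: pp0:1 pp1:1 pp2:1 pp3:1
Op 6: write(P0, v0, 155). refcount(pp0)=1 -> write in place. 4 ppages; refcounts: pp0:1 pp1:1 pp2:1 pp3:1
Op 7: fork(P0) -> P2. 4 ppages; refcounts: pp0:2 pp1:2 pp2:1 pp3:1
P0: v0 -> pp0 = 155
P1: v0 -> pp2 = 127
P2: v0 -> pp0 = 155

Answer: 155 127 155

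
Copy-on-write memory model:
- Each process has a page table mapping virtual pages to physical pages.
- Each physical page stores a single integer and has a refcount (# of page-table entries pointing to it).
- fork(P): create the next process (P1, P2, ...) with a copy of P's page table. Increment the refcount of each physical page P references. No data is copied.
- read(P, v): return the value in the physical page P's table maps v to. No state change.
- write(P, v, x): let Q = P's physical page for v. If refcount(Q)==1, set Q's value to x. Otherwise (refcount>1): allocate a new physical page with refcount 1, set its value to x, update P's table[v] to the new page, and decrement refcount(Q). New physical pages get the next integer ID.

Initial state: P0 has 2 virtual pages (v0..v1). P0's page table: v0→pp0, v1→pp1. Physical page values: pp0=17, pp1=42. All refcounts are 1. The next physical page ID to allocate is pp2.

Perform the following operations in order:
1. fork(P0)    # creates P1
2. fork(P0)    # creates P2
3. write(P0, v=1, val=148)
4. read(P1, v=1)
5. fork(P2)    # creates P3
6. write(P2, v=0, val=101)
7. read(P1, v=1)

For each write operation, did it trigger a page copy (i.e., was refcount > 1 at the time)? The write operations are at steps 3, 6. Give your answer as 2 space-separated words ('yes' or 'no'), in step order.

Op 1: fork(P0) -> P1. 2 ppages; refcounts: pp0:2 pp1:2
Op 2: fork(P0) -> P2. 2 ppages; refcounts: pp0:3 pp1:3
Op 3: write(P0, v1, 148). refcount(pp1)=3>1 -> COPY to pp2. 3 ppages; refcounts: pp0:3 pp1:2 pp2:1
Op 4: read(P1, v1) -> 42. No state change.
Op 5: fork(P2) -> P3. 3 ppages; refcounts: pp0:4 pp1:3 pp2:1
Op 6: write(P2, v0, 101). refcount(pp0)=4>1 -> COPY to pp3. 4 ppages; refcounts: pp0:3 pp1:3 pp2:1 pp3:1
Op 7: read(P1, v1) -> 42. No state change.

yes yes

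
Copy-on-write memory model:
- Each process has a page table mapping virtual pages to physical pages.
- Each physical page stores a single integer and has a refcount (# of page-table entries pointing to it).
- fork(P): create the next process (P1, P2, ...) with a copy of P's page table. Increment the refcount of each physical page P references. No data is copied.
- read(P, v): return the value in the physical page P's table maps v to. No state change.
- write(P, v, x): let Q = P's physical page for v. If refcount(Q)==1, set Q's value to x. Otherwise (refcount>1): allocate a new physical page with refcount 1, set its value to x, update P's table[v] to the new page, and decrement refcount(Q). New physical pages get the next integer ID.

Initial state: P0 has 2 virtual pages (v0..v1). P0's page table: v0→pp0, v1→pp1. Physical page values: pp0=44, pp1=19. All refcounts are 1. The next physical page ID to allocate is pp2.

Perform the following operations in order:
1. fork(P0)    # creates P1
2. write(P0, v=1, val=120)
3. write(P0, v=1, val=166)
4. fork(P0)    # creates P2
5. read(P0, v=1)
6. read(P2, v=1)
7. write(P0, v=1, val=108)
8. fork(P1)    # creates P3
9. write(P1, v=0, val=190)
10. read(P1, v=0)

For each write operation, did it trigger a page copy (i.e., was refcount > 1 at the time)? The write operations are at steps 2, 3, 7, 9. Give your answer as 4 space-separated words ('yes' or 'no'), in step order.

Op 1: fork(P0) -> P1. 2 ppages; refcounts: pp0:2 pp1:2
Op 2: write(P0, v1, 120). refcount(pp1)=2>1 -> COPY to pp2. 3 ppages; refcounts: pp0:2 pp1:1 pp2:1
Op 3: write(P0, v1, 166). refcount(pp2)=1 -> write in place. 3 ppages; refcounts: pp0:2 pp1:1 pp2:1
Op 4: fork(P0) -> P2. 3 ppages; refcounts: pp0:3 pp1:1 pp2:2
Op 5: read(P0, v1) -> 166. No state change.
Op 6: read(P2, v1) -> 166. No state change.
Op 7: write(P0, v1, 108). refcount(pp2)=2>1 -> COPY to pp3. 4 ppages; refcounts: pp0:3 pp1:1 pp2:1 pp3:1
Op 8: fork(P1) -> P3. 4 ppages; refcounts: pp0:4 pp1:2 pp2:1 pp3:1
Op 9: write(P1, v0, 190). refcount(pp0)=4>1 -> COPY to pp4. 5 ppages; refcounts: pp0:3 pp1:2 pp2:1 pp3:1 pp4:1
Op 10: read(P1, v0) -> 190. No state change.

yes no yes yes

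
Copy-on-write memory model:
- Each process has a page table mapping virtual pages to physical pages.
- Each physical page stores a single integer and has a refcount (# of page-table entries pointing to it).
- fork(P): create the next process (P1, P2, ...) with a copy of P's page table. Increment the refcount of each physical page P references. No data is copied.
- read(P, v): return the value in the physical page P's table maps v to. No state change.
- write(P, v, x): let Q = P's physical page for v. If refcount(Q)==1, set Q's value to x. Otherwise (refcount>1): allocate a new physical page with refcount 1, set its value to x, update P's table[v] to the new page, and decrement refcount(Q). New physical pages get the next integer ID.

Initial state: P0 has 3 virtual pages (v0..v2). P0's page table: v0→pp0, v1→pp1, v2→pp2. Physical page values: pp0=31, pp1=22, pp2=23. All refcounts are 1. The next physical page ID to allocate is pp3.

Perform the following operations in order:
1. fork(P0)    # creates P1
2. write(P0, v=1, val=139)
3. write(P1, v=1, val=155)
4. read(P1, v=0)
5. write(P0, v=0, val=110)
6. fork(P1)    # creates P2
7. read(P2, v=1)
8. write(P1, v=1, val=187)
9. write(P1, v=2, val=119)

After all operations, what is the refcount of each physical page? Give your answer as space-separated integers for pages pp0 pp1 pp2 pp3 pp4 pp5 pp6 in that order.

Op 1: fork(P0) -> P1. 3 ppages; refcounts: pp0:2 pp1:2 pp2:2
Op 2: write(P0, v1, 139). refcount(pp1)=2>1 -> COPY to pp3. 4 ppages; refcounts: pp0:2 pp1:1 pp2:2 pp3:1
Op 3: write(P1, v1, 155). refcount(pp1)=1 -> write in place. 4 ppages; refcounts: pp0:2 pp1:1 pp2:2 pp3:1
Op 4: read(P1, v0) -> 31. No state change.
Op 5: write(P0, v0, 110). refcount(pp0)=2>1 -> COPY to pp4. 5 ppages; refcounts: pp0:1 pp1:1 pp2:2 pp3:1 pp4:1
Op 6: fork(P1) -> P2. 5 ppages; refcounts: pp0:2 pp1:2 pp2:3 pp3:1 pp4:1
Op 7: read(P2, v1) -> 155. No state change.
Op 8: write(P1, v1, 187). refcount(pp1)=2>1 -> COPY to pp5. 6 ppages; refcounts: pp0:2 pp1:1 pp2:3 pp3:1 pp4:1 pp5:1
Op 9: write(P1, v2, 119). refcount(pp2)=3>1 -> COPY to pp6. 7 ppages; refcounts: pp0:2 pp1:1 pp2:2 pp3:1 pp4:1 pp5:1 pp6:1

Answer: 2 1 2 1 1 1 1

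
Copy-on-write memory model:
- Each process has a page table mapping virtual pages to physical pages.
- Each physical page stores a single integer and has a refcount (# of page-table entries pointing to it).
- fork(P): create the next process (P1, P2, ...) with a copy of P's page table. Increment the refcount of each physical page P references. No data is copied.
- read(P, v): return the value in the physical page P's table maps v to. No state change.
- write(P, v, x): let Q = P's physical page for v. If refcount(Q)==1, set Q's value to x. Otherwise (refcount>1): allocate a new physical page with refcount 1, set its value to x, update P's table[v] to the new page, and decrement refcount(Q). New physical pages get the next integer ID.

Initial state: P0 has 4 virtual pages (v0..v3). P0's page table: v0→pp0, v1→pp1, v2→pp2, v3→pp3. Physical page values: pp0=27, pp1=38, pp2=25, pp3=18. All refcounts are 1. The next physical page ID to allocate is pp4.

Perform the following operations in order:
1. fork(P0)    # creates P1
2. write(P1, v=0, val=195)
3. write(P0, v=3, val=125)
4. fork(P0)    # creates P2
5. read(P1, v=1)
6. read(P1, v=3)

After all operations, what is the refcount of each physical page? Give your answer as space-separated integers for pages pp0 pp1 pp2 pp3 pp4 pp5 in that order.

Answer: 2 3 3 1 1 2

Derivation:
Op 1: fork(P0) -> P1. 4 ppages; refcounts: pp0:2 pp1:2 pp2:2 pp3:2
Op 2: write(P1, v0, 195). refcount(pp0)=2>1 -> COPY to pp4. 5 ppages; refcounts: pp0:1 pp1:2 pp2:2 pp3:2 pp4:1
Op 3: write(P0, v3, 125). refcount(pp3)=2>1 -> COPY to pp5. 6 ppages; refcounts: pp0:1 pp1:2 pp2:2 pp3:1 pp4:1 pp5:1
Op 4: fork(P0) -> P2. 6 ppages; refcounts: pp0:2 pp1:3 pp2:3 pp3:1 pp4:1 pp5:2
Op 5: read(P1, v1) -> 38. No state change.
Op 6: read(P1, v3) -> 18. No state change.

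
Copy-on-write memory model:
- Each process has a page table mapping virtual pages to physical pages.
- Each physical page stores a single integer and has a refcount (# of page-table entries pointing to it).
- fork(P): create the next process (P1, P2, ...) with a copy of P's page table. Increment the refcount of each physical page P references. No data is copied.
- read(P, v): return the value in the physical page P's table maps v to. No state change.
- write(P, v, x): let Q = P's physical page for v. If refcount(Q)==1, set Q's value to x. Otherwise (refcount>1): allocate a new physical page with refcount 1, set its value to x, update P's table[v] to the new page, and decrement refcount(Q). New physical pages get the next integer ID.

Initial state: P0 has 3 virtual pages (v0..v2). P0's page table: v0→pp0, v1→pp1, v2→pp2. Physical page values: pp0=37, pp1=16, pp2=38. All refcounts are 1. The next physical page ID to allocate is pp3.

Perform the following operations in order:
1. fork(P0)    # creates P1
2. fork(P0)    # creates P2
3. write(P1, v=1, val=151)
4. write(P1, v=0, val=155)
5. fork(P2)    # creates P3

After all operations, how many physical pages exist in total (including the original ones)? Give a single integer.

Op 1: fork(P0) -> P1. 3 ppages; refcounts: pp0:2 pp1:2 pp2:2
Op 2: fork(P0) -> P2. 3 ppages; refcounts: pp0:3 pp1:3 pp2:3
Op 3: write(P1, v1, 151). refcount(pp1)=3>1 -> COPY to pp3. 4 ppages; refcounts: pp0:3 pp1:2 pp2:3 pp3:1
Op 4: write(P1, v0, 155). refcount(pp0)=3>1 -> COPY to pp4. 5 ppages; refcounts: pp0:2 pp1:2 pp2:3 pp3:1 pp4:1
Op 5: fork(P2) -> P3. 5 ppages; refcounts: pp0:3 pp1:3 pp2:4 pp3:1 pp4:1

Answer: 5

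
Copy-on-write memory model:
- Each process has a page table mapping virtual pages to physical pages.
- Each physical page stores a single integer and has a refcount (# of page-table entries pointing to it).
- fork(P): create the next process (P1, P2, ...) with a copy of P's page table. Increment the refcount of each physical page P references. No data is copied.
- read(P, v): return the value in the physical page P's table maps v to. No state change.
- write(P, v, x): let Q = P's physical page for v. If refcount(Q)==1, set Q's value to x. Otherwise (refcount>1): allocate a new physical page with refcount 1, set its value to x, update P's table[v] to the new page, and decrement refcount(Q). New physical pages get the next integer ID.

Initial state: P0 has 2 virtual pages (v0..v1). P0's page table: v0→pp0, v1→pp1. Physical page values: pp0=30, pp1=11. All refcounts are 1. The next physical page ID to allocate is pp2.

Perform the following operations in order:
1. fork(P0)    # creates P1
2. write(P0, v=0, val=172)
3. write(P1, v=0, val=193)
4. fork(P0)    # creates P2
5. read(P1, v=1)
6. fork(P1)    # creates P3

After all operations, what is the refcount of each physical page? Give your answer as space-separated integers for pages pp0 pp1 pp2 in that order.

Op 1: fork(P0) -> P1. 2 ppages; refcounts: pp0:2 pp1:2
Op 2: write(P0, v0, 172). refcount(pp0)=2>1 -> COPY to pp2. 3 ppages; refcounts: pp0:1 pp1:2 pp2:1
Op 3: write(P1, v0, 193). refcount(pp0)=1 -> write in place. 3 ppages; refcounts: pp0:1 pp1:2 pp2:1
Op 4: fork(P0) -> P2. 3 ppages; refcounts: pp0:1 pp1:3 pp2:2
Op 5: read(P1, v1) -> 11. No state change.
Op 6: fork(P1) -> P3. 3 ppages; refcounts: pp0:2 pp1:4 pp2:2

Answer: 2 4 2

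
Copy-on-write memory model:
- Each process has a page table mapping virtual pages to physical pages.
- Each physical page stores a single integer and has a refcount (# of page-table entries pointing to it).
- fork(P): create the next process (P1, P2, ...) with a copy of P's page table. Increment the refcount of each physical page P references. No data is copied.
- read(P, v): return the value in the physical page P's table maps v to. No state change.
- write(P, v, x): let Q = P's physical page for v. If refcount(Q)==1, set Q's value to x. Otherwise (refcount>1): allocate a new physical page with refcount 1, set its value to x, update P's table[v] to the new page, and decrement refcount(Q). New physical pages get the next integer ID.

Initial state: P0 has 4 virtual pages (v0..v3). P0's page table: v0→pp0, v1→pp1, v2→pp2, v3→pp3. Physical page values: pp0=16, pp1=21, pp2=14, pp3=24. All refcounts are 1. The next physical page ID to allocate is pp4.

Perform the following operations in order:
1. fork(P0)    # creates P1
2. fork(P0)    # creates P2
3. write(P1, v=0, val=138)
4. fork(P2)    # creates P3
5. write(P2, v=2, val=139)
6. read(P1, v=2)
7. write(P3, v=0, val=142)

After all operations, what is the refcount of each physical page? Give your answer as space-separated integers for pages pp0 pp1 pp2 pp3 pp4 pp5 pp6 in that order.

Op 1: fork(P0) -> P1. 4 ppages; refcounts: pp0:2 pp1:2 pp2:2 pp3:2
Op 2: fork(P0) -> P2. 4 ppages; refcounts: pp0:3 pp1:3 pp2:3 pp3:3
Op 3: write(P1, v0, 138). refcount(pp0)=3>1 -> COPY to pp4. 5 ppages; refcounts: pp0:2 pp1:3 pp2:3 pp3:3 pp4:1
Op 4: fork(P2) -> P3. 5 ppages; refcounts: pp0:3 pp1:4 pp2:4 pp3:4 pp4:1
Op 5: write(P2, v2, 139). refcount(pp2)=4>1 -> COPY to pp5. 6 ppages; refcounts: pp0:3 pp1:4 pp2:3 pp3:4 pp4:1 pp5:1
Op 6: read(P1, v2) -> 14. No state change.
Op 7: write(P3, v0, 142). refcount(pp0)=3>1 -> COPY to pp6. 7 ppages; refcounts: pp0:2 pp1:4 pp2:3 pp3:4 pp4:1 pp5:1 pp6:1

Answer: 2 4 3 4 1 1 1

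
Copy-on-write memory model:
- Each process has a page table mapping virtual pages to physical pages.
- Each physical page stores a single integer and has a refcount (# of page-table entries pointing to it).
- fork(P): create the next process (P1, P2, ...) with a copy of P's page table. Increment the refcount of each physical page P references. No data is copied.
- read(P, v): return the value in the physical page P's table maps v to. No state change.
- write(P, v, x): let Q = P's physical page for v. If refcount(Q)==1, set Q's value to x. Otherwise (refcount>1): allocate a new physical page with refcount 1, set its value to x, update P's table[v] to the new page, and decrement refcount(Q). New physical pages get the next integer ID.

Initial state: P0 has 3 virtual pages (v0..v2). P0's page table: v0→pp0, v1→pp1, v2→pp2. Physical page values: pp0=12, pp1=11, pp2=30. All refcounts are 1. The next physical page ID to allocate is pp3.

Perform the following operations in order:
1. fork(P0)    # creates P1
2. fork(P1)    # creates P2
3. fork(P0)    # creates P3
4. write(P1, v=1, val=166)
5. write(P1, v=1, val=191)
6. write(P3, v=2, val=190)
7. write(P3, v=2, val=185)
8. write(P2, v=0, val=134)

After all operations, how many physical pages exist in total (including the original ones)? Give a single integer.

Answer: 6

Derivation:
Op 1: fork(P0) -> P1. 3 ppages; refcounts: pp0:2 pp1:2 pp2:2
Op 2: fork(P1) -> P2. 3 ppages; refcounts: pp0:3 pp1:3 pp2:3
Op 3: fork(P0) -> P3. 3 ppages; refcounts: pp0:4 pp1:4 pp2:4
Op 4: write(P1, v1, 166). refcount(pp1)=4>1 -> COPY to pp3. 4 ppages; refcounts: pp0:4 pp1:3 pp2:4 pp3:1
Op 5: write(P1, v1, 191). refcount(pp3)=1 -> write in place. 4 ppages; refcounts: pp0:4 pp1:3 pp2:4 pp3:1
Op 6: write(P3, v2, 190). refcount(pp2)=4>1 -> COPY to pp4. 5 ppages; refcounts: pp0:4 pp1:3 pp2:3 pp3:1 pp4:1
Op 7: write(P3, v2, 185). refcount(pp4)=1 -> write in place. 5 ppages; refcounts: pp0:4 pp1:3 pp2:3 pp3:1 pp4:1
Op 8: write(P2, v0, 134). refcount(pp0)=4>1 -> COPY to pp5. 6 ppages; refcounts: pp0:3 pp1:3 pp2:3 pp3:1 pp4:1 pp5:1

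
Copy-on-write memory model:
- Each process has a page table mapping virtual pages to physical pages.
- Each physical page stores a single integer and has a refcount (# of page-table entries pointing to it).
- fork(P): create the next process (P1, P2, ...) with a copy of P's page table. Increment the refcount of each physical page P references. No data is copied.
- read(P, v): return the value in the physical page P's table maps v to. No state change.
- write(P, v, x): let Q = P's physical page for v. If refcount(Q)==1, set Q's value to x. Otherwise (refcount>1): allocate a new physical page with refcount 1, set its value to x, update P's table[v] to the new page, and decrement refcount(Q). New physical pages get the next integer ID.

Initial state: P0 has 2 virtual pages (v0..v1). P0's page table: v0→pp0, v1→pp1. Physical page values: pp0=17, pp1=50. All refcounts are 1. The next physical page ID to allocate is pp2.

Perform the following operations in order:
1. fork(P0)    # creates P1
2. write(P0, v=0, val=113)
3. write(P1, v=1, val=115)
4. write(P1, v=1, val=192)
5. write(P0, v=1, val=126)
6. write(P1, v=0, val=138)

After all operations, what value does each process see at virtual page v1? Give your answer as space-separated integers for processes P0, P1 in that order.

Answer: 126 192

Derivation:
Op 1: fork(P0) -> P1. 2 ppages; refcounts: pp0:2 pp1:2
Op 2: write(P0, v0, 113). refcount(pp0)=2>1 -> COPY to pp2. 3 ppages; refcounts: pp0:1 pp1:2 pp2:1
Op 3: write(P1, v1, 115). refcount(pp1)=2>1 -> COPY to pp3. 4 ppages; refcounts: pp0:1 pp1:1 pp2:1 pp3:1
Op 4: write(P1, v1, 192). refcount(pp3)=1 -> write in place. 4 ppages; refcounts: pp0:1 pp1:1 pp2:1 pp3:1
Op 5: write(P0, v1, 126). refcount(pp1)=1 -> write in place. 4 ppages; refcounts: pp0:1 pp1:1 pp2:1 pp3:1
Op 6: write(P1, v0, 138). refcount(pp0)=1 -> write in place. 4 ppages; refcounts: pp0:1 pp1:1 pp2:1 pp3:1
P0: v1 -> pp1 = 126
P1: v1 -> pp3 = 192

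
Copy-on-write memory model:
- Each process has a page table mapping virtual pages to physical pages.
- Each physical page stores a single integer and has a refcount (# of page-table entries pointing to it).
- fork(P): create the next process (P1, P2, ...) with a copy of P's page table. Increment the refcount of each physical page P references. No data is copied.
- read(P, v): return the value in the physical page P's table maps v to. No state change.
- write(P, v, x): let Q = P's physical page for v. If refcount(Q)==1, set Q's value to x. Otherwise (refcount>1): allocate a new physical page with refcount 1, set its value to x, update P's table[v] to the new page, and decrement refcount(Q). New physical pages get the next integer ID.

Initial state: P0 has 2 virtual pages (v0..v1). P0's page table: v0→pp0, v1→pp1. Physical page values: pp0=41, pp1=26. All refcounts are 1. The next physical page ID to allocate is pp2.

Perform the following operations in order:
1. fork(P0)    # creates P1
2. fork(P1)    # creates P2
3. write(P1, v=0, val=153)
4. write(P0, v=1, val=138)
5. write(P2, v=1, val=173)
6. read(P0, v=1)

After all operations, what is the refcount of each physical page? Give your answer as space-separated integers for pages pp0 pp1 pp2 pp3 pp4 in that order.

Answer: 2 1 1 1 1

Derivation:
Op 1: fork(P0) -> P1. 2 ppages; refcounts: pp0:2 pp1:2
Op 2: fork(P1) -> P2. 2 ppages; refcounts: pp0:3 pp1:3
Op 3: write(P1, v0, 153). refcount(pp0)=3>1 -> COPY to pp2. 3 ppages; refcounts: pp0:2 pp1:3 pp2:1
Op 4: write(P0, v1, 138). refcount(pp1)=3>1 -> COPY to pp3. 4 ppages; refcounts: pp0:2 pp1:2 pp2:1 pp3:1
Op 5: write(P2, v1, 173). refcount(pp1)=2>1 -> COPY to pp4. 5 ppages; refcounts: pp0:2 pp1:1 pp2:1 pp3:1 pp4:1
Op 6: read(P0, v1) -> 138. No state change.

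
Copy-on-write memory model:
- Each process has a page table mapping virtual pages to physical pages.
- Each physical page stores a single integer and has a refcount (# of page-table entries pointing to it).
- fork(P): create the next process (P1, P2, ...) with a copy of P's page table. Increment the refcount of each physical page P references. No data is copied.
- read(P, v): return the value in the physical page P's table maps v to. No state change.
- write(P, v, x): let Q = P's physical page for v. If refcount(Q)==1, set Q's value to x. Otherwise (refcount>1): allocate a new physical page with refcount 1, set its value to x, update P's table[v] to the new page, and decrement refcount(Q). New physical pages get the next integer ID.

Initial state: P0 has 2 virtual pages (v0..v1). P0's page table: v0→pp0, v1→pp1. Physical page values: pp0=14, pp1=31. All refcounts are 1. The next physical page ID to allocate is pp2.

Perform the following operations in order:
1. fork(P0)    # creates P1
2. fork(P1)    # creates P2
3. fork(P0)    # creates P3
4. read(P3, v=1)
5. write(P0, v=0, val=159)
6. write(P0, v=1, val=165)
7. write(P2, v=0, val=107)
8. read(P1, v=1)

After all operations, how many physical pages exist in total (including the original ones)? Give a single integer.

Op 1: fork(P0) -> P1. 2 ppages; refcounts: pp0:2 pp1:2
Op 2: fork(P1) -> P2. 2 ppages; refcounts: pp0:3 pp1:3
Op 3: fork(P0) -> P3. 2 ppages; refcounts: pp0:4 pp1:4
Op 4: read(P3, v1) -> 31. No state change.
Op 5: write(P0, v0, 159). refcount(pp0)=4>1 -> COPY to pp2. 3 ppages; refcounts: pp0:3 pp1:4 pp2:1
Op 6: write(P0, v1, 165). refcount(pp1)=4>1 -> COPY to pp3. 4 ppages; refcounts: pp0:3 pp1:3 pp2:1 pp3:1
Op 7: write(P2, v0, 107). refcount(pp0)=3>1 -> COPY to pp4. 5 ppages; refcounts: pp0:2 pp1:3 pp2:1 pp3:1 pp4:1
Op 8: read(P1, v1) -> 31. No state change.

Answer: 5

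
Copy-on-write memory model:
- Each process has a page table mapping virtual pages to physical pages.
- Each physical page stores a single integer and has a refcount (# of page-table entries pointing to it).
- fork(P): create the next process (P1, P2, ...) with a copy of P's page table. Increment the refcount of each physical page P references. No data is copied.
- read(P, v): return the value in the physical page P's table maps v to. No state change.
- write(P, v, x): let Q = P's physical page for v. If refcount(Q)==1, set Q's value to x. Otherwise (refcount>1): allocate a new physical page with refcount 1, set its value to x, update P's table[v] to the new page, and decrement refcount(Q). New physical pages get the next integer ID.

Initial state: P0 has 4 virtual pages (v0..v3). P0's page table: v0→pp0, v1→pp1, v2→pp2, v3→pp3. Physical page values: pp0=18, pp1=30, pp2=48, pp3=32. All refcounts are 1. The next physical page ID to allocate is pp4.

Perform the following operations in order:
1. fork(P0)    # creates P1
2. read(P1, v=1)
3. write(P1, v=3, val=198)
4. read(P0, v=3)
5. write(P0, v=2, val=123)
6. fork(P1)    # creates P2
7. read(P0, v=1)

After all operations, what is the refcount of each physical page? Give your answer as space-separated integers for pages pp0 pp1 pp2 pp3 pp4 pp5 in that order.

Answer: 3 3 2 1 2 1

Derivation:
Op 1: fork(P0) -> P1. 4 ppages; refcounts: pp0:2 pp1:2 pp2:2 pp3:2
Op 2: read(P1, v1) -> 30. No state change.
Op 3: write(P1, v3, 198). refcount(pp3)=2>1 -> COPY to pp4. 5 ppages; refcounts: pp0:2 pp1:2 pp2:2 pp3:1 pp4:1
Op 4: read(P0, v3) -> 32. No state change.
Op 5: write(P0, v2, 123). refcount(pp2)=2>1 -> COPY to pp5. 6 ppages; refcounts: pp0:2 pp1:2 pp2:1 pp3:1 pp4:1 pp5:1
Op 6: fork(P1) -> P2. 6 ppages; refcounts: pp0:3 pp1:3 pp2:2 pp3:1 pp4:2 pp5:1
Op 7: read(P0, v1) -> 30. No state change.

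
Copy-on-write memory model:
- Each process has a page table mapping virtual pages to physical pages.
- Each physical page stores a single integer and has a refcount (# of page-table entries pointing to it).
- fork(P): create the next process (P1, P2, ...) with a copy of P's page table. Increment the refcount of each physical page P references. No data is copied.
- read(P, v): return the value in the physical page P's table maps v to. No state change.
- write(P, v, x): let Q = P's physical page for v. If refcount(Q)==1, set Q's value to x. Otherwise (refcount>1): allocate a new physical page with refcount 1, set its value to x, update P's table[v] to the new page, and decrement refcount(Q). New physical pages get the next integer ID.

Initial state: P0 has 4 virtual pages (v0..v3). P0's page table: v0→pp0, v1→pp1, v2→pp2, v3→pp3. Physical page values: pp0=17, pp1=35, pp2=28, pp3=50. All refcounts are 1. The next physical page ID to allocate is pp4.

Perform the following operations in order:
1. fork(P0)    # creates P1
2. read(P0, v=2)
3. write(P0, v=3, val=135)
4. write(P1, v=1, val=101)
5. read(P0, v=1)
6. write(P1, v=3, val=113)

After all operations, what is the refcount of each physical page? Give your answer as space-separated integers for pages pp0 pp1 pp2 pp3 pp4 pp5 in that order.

Answer: 2 1 2 1 1 1

Derivation:
Op 1: fork(P0) -> P1. 4 ppages; refcounts: pp0:2 pp1:2 pp2:2 pp3:2
Op 2: read(P0, v2) -> 28. No state change.
Op 3: write(P0, v3, 135). refcount(pp3)=2>1 -> COPY to pp4. 5 ppages; refcounts: pp0:2 pp1:2 pp2:2 pp3:1 pp4:1
Op 4: write(P1, v1, 101). refcount(pp1)=2>1 -> COPY to pp5. 6 ppages; refcounts: pp0:2 pp1:1 pp2:2 pp3:1 pp4:1 pp5:1
Op 5: read(P0, v1) -> 35. No state change.
Op 6: write(P1, v3, 113). refcount(pp3)=1 -> write in place. 6 ppages; refcounts: pp0:2 pp1:1 pp2:2 pp3:1 pp4:1 pp5:1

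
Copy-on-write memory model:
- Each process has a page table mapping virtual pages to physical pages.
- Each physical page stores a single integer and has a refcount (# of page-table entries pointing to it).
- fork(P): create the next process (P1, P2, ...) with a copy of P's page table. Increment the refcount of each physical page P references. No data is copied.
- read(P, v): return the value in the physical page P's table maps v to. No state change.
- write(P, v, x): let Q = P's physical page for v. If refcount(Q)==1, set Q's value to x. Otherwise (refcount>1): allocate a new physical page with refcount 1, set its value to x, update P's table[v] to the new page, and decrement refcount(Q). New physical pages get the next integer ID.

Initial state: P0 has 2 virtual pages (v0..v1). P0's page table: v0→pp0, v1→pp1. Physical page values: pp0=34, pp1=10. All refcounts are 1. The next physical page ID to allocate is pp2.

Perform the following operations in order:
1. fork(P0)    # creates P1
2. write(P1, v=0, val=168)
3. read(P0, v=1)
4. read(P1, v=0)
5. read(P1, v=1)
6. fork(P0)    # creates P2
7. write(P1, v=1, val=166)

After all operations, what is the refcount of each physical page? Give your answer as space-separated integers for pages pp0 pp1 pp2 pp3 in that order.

Op 1: fork(P0) -> P1. 2 ppages; refcounts: pp0:2 pp1:2
Op 2: write(P1, v0, 168). refcount(pp0)=2>1 -> COPY to pp2. 3 ppages; refcounts: pp0:1 pp1:2 pp2:1
Op 3: read(P0, v1) -> 10. No state change.
Op 4: read(P1, v0) -> 168. No state change.
Op 5: read(P1, v1) -> 10. No state change.
Op 6: fork(P0) -> P2. 3 ppages; refcounts: pp0:2 pp1:3 pp2:1
Op 7: write(P1, v1, 166). refcount(pp1)=3>1 -> COPY to pp3. 4 ppages; refcounts: pp0:2 pp1:2 pp2:1 pp3:1

Answer: 2 2 1 1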